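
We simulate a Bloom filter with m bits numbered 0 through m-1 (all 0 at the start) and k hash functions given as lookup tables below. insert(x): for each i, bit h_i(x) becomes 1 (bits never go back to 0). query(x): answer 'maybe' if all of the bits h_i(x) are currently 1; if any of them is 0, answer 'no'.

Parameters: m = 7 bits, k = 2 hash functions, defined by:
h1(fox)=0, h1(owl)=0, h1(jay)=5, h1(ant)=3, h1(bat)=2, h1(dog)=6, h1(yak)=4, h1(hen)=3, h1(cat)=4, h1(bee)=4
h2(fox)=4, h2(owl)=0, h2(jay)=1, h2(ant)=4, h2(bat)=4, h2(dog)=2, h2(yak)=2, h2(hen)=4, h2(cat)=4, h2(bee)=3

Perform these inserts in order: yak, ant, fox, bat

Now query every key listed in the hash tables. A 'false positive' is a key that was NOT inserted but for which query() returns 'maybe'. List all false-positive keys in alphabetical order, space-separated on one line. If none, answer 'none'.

Start: bits=0000000
After insert 'yak': sets bits 2 4 -> bits=0010100
After insert 'ant': sets bits 3 4 -> bits=0011100
After insert 'fox': sets bits 0 4 -> bits=1011100
After insert 'bat': sets bits 2 4 -> bits=1011100
Not inserted: bee cat dog hen jay owl — query each against bits=1011100:
query bee: checks bit3=1, bit4=1 (all 1) -> maybe => FALSE POSITIVE
query cat: checks bit4=1 (all 1) -> maybe => FALSE POSITIVE
query dog: checks bit2=1, bit6=0 (has a 0) -> no => not a false positive
query hen: checks bit3=1, bit4=1 (all 1) -> maybe => FALSE POSITIVE
query jay: checks bit1=0, bit5=0 (has a 0) -> no => not a false positive
query owl: checks bit0=1 (all 1) -> maybe => FALSE POSITIVE
False positives (alphabetical): bee cat hen owl

Answer: bee cat hen owl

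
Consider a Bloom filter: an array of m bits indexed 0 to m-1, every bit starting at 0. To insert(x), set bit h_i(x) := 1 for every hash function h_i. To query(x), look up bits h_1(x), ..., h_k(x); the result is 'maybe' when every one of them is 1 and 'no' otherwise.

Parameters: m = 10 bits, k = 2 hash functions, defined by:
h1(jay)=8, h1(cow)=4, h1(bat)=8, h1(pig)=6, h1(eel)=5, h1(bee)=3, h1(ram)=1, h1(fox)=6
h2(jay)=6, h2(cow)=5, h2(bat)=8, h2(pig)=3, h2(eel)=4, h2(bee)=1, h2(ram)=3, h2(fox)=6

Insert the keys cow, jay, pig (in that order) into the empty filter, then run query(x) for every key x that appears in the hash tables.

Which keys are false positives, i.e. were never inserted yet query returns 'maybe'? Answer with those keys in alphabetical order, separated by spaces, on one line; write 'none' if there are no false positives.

Answer: bat eel fox

Derivation:
Start: bits=0000000000
After insert 'cow': sets bits 4 5 -> bits=0000110000
After insert 'jay': sets bits 6 8 -> bits=0000111010
After insert 'pig': sets bits 3 6 -> bits=0001111010
Not inserted: bat bee eel fox ram — query each against bits=0001111010:
query bat: checks bit8=1 (all 1) -> maybe => FALSE POSITIVE
query bee: checks bit1=0, bit3=1 (has a 0) -> no => not a false positive
query eel: checks bit4=1, bit5=1 (all 1) -> maybe => FALSE POSITIVE
query fox: checks bit6=1 (all 1) -> maybe => FALSE POSITIVE
query ram: checks bit1=0, bit3=1 (has a 0) -> no => not a false positive
False positives (alphabetical): bat eel fox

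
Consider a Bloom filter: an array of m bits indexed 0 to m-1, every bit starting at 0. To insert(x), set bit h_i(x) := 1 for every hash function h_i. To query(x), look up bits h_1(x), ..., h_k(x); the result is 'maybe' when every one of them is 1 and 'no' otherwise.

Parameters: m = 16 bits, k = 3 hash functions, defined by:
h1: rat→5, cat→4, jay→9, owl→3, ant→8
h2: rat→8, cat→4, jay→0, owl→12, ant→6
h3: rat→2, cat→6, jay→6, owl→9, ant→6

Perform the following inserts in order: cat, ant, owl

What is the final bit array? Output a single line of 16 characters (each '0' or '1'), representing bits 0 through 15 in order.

Start: bits=0000000000000000
After insert 'cat': sets bits 4 6 -> bits=0000101000000000
After insert 'ant': sets bits 6 8 -> bits=0000101010000000
After insert 'owl': sets bits 3 9 12 -> bits=0001101011001000

Answer: 0001101011001000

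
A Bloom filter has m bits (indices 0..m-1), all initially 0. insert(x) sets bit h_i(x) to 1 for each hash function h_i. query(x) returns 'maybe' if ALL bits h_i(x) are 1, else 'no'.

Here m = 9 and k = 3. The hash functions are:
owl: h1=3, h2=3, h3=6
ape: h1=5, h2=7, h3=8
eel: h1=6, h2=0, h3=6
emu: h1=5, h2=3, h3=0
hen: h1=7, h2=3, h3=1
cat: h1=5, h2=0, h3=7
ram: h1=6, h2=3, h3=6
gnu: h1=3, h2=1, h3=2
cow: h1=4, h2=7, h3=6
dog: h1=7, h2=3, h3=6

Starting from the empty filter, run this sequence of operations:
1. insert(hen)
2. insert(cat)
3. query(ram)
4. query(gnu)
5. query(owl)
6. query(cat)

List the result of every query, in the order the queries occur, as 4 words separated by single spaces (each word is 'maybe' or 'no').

Start: bits=000000000
Op 1: insert hen -> sets bits 1 3 7 -> bits=010100010
Op 2: insert cat -> sets bits 0 5 7 -> bits=110101010
Op 3: query ram -> checks bit3=1, bit6=0 (has a 0) -> no
Op 4: query gnu -> checks bit1=1, bit2=0, bit3=1 (has a 0) -> no
Op 5: query owl -> checks bit3=1, bit6=0 (has a 0) -> no
Op 6: query cat -> checks bit0=1, bit5=1, bit7=1 (all 1) -> maybe
Query results in order: no no no maybe

Answer: no no no maybe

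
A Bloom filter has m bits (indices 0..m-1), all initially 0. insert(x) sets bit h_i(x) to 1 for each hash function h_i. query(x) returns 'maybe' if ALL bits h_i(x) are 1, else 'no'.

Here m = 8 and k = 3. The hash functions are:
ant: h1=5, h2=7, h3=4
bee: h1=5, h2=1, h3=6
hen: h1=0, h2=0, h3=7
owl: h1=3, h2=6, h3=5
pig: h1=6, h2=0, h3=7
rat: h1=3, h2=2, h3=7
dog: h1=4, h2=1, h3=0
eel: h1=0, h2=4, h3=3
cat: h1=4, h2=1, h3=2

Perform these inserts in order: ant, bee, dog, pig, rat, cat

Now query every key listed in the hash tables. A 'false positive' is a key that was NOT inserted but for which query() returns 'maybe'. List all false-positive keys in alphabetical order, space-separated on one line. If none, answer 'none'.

Start: bits=00000000
After insert 'ant': sets bits 4 5 7 -> bits=00001101
After insert 'bee': sets bits 1 5 6 -> bits=01001111
After insert 'dog': sets bits 0 1 4 -> bits=11001111
After insert 'pig': sets bits 0 6 7 -> bits=11001111
After insert 'rat': sets bits 2 3 7 -> bits=11111111
After insert 'cat': sets bits 1 2 4 -> bits=11111111
Not inserted: eel hen owl — query each against bits=11111111:
query eel: checks bit0=1, bit3=1, bit4=1 (all 1) -> maybe => FALSE POSITIVE
query hen: checks bit0=1, bit7=1 (all 1) -> maybe => FALSE POSITIVE
query owl: checks bit3=1, bit5=1, bit6=1 (all 1) -> maybe => FALSE POSITIVE
False positives (alphabetical): eel hen owl

Answer: eel hen owl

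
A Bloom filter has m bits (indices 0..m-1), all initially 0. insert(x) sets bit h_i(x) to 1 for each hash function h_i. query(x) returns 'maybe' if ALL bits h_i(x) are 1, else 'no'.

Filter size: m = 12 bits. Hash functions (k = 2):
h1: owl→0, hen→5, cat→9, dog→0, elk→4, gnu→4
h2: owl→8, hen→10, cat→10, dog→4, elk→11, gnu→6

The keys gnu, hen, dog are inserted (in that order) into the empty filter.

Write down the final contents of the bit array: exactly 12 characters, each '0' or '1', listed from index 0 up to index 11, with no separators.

Start: bits=000000000000
After insert 'gnu': sets bits 4 6 -> bits=000010100000
After insert 'hen': sets bits 5 10 -> bits=000011100010
After insert 'dog': sets bits 0 4 -> bits=100011100010

Answer: 100011100010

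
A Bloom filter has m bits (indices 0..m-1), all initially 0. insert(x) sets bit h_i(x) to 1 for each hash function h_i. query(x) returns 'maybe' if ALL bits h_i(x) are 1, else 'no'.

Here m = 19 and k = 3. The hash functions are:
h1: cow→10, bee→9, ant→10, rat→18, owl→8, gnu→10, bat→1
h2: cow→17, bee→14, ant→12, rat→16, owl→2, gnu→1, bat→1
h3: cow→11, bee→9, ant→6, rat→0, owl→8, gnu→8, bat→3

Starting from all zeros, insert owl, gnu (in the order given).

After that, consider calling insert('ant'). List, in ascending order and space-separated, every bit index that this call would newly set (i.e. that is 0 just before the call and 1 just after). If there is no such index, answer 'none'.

Start: bits=0000000000000000000
After insert 'owl': sets bits 2 8 -> bits=0010000010000000000
After insert 'gnu': sets bits 1 8 10 -> bits=0110000010100000000
insert 'ant' would touch bits 6 10 12; currently bit6=0, bit10=1, bit12=0
Bits that are 0 among those (would change 0->1): 6 12

Answer: 6 12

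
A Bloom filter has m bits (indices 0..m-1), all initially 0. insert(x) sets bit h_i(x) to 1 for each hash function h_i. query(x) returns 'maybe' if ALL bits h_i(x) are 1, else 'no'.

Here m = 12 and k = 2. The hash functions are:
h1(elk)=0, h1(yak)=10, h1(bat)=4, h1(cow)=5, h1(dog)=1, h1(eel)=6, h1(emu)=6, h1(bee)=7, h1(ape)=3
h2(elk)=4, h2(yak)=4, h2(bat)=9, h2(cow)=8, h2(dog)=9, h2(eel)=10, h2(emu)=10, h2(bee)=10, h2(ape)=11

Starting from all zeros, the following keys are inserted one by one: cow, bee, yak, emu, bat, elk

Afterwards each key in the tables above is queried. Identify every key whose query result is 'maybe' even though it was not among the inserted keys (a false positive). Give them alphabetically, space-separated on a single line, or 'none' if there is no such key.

Answer: eel

Derivation:
Start: bits=000000000000
After insert 'cow': sets bits 5 8 -> bits=000001001000
After insert 'bee': sets bits 7 10 -> bits=000001011010
After insert 'yak': sets bits 4 10 -> bits=000011011010
After insert 'emu': sets bits 6 10 -> bits=000011111010
After insert 'bat': sets bits 4 9 -> bits=000011111110
After insert 'elk': sets bits 0 4 -> bits=100011111110
Not inserted: ape dog eel — query each against bits=100011111110:
query ape: checks bit3=0, bit11=0 (has a 0) -> no => not a false positive
query dog: checks bit1=0, bit9=1 (has a 0) -> no => not a false positive
query eel: checks bit6=1, bit10=1 (all 1) -> maybe => FALSE POSITIVE
False positives (alphabetical): eel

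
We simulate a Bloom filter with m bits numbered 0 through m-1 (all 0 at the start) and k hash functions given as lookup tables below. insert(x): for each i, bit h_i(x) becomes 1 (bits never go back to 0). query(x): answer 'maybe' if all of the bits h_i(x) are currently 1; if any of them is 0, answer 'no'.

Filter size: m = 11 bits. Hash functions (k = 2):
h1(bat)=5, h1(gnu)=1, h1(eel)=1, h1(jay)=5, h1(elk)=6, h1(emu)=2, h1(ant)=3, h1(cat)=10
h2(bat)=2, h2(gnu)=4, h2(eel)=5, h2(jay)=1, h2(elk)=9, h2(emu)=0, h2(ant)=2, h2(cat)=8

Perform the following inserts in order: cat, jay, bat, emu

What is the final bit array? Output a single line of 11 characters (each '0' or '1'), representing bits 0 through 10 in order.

Answer: 11100100101

Derivation:
Start: bits=00000000000
After insert 'cat': sets bits 8 10 -> bits=00000000101
After insert 'jay': sets bits 1 5 -> bits=01000100101
After insert 'bat': sets bits 2 5 -> bits=01100100101
After insert 'emu': sets bits 0 2 -> bits=11100100101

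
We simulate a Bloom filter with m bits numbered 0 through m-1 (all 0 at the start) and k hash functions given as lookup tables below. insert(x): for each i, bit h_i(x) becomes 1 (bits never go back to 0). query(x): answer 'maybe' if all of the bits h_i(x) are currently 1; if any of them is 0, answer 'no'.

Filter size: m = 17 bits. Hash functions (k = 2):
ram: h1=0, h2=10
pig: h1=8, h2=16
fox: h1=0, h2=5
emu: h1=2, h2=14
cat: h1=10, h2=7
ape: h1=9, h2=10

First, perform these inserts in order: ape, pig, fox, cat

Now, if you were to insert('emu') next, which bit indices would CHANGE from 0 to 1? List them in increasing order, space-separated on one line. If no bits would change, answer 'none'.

Answer: 2 14

Derivation:
Start: bits=00000000000000000
After insert 'ape': sets bits 9 10 -> bits=00000000011000000
After insert 'pig': sets bits 8 16 -> bits=00000000111000001
After insert 'fox': sets bits 0 5 -> bits=10000100111000001
After insert 'cat': sets bits 7 10 -> bits=10000101111000001
insert 'emu' would touch bits 2 14; currently bit2=0, bit14=0
Bits that are 0 among those (would change 0->1): 2 14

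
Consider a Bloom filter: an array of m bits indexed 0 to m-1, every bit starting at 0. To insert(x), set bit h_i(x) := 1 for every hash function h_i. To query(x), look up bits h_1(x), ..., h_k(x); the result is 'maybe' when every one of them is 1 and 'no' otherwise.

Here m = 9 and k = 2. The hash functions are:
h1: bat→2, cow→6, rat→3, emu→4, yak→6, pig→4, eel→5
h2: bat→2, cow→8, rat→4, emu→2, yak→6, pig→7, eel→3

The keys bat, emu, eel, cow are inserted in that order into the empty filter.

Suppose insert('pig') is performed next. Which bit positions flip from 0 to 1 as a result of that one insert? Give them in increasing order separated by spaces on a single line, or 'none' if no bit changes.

Start: bits=000000000
After insert 'bat': sets bits 2 -> bits=001000000
After insert 'emu': sets bits 2 4 -> bits=001010000
After insert 'eel': sets bits 3 5 -> bits=001111000
After insert 'cow': sets bits 6 8 -> bits=001111101
insert 'pig' would touch bits 4 7; currently bit4=1, bit7=0
Bits that are 0 among those (would change 0->1): 7

Answer: 7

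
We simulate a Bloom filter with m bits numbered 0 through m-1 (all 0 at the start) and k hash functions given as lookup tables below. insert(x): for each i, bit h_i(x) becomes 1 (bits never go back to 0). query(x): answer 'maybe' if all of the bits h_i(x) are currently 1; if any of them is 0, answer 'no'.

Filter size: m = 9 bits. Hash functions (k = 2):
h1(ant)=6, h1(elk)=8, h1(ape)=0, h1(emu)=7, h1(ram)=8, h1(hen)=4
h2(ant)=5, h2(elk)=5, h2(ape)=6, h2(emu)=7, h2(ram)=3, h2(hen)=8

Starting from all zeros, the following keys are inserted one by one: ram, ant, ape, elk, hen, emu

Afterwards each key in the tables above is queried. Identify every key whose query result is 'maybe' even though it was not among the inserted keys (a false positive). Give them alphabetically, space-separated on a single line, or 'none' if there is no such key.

Answer: none

Derivation:
Start: bits=000000000
After insert 'ram': sets bits 3 8 -> bits=000100001
After insert 'ant': sets bits 5 6 -> bits=000101101
After insert 'ape': sets bits 0 6 -> bits=100101101
After insert 'elk': sets bits 5 8 -> bits=100101101
After insert 'hen': sets bits 4 8 -> bits=100111101
After insert 'emu': sets bits 7 -> bits=100111111
Not inserted: (none) — query each against bits=100111111:
False positives (alphabetical): none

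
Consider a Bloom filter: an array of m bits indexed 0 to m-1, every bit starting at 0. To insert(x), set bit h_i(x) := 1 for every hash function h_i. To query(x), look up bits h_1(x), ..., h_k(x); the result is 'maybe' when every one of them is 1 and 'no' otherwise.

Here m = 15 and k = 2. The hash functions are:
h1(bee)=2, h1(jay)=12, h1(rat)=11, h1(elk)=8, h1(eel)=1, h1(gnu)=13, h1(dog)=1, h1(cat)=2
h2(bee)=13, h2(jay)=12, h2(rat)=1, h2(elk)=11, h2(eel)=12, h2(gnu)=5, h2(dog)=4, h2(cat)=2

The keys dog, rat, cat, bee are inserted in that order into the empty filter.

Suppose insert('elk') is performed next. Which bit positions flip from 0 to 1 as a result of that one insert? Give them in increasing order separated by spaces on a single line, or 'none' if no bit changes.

Answer: 8

Derivation:
Start: bits=000000000000000
After insert 'dog': sets bits 1 4 -> bits=010010000000000
After insert 'rat': sets bits 1 11 -> bits=010010000001000
After insert 'cat': sets bits 2 -> bits=011010000001000
After insert 'bee': sets bits 2 13 -> bits=011010000001010
insert 'elk' would touch bits 8 11; currently bit8=0, bit11=1
Bits that are 0 among those (would change 0->1): 8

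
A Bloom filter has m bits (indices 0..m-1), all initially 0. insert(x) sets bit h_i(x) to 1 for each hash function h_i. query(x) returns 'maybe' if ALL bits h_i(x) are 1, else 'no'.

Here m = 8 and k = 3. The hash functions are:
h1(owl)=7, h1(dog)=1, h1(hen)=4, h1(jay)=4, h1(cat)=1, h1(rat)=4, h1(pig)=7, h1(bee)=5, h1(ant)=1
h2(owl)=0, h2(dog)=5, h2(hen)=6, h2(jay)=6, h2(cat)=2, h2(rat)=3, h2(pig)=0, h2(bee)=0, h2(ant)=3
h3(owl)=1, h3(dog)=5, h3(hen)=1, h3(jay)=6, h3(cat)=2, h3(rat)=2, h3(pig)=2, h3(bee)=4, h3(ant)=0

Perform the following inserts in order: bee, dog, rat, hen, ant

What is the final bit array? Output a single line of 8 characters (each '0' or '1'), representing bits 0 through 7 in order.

Start: bits=00000000
After insert 'bee': sets bits 0 4 5 -> bits=10001100
After insert 'dog': sets bits 1 5 -> bits=11001100
After insert 'rat': sets bits 2 3 4 -> bits=11111100
After insert 'hen': sets bits 1 4 6 -> bits=11111110
After insert 'ant': sets bits 0 1 3 -> bits=11111110

Answer: 11111110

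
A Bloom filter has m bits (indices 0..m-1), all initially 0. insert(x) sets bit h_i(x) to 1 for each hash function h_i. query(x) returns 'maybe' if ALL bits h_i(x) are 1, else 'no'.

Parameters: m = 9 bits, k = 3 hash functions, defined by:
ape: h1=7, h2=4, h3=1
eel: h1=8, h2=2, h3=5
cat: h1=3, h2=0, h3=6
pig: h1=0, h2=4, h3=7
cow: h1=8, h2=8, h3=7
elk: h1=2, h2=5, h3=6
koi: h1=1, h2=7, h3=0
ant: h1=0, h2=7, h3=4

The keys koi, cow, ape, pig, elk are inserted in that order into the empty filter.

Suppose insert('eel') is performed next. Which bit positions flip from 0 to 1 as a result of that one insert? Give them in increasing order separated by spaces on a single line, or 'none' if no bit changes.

Answer: none

Derivation:
Start: bits=000000000
After insert 'koi': sets bits 0 1 7 -> bits=110000010
After insert 'cow': sets bits 7 8 -> bits=110000011
After insert 'ape': sets bits 1 4 7 -> bits=110010011
After insert 'pig': sets bits 0 4 7 -> bits=110010011
After insert 'elk': sets bits 2 5 6 -> bits=111011111
insert 'eel' would touch bits 2 5 8; currently bit2=1, bit5=1, bit8=1
Bits that are 0 among those (would change 0->1): none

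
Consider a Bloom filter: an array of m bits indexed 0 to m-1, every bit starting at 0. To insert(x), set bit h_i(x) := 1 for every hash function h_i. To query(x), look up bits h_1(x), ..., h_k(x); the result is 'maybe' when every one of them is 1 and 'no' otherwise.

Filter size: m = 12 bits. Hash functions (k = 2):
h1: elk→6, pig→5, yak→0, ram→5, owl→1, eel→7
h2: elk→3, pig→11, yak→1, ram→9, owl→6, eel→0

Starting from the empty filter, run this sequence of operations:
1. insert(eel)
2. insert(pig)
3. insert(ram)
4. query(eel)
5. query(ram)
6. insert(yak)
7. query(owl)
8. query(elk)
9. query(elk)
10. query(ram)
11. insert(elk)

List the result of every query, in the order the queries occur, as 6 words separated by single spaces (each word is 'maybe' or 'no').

Answer: maybe maybe no no no maybe

Derivation:
Start: bits=000000000000
Op 1: insert eel -> sets bits 0 7 -> bits=100000010000
Op 2: insert pig -> sets bits 5 11 -> bits=100001010001
Op 3: insert ram -> sets bits 5 9 -> bits=100001010101
Op 4: query eel -> checks bit0=1, bit7=1 (all 1) -> maybe
Op 5: query ram -> checks bit5=1, bit9=1 (all 1) -> maybe
Op 6: insert yak -> sets bits 0 1 -> bits=110001010101
Op 7: query owl -> checks bit1=1, bit6=0 (has a 0) -> no
Op 8: query elk -> checks bit3=0, bit6=0 (has a 0) -> no
Op 9: query elk -> checks bit3=0, bit6=0 (has a 0) -> no
Op 10: query ram -> checks bit5=1, bit9=1 (all 1) -> maybe
Op 11: insert elk -> sets bits 3 6 -> bits=110101110101
Query results in order: maybe maybe no no no maybe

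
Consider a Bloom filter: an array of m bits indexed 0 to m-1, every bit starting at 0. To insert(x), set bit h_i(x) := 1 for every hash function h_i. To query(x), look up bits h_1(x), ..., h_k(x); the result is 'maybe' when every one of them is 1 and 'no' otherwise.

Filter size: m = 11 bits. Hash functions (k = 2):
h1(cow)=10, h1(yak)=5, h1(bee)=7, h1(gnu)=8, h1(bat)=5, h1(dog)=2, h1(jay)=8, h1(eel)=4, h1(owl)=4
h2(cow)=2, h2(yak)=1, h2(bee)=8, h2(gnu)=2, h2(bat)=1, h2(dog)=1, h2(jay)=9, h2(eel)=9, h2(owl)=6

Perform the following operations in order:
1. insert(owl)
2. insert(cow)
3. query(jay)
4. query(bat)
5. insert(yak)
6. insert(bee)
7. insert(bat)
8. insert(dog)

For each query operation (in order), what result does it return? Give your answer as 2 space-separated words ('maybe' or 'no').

Start: bits=00000000000
Op 1: insert owl -> sets bits 4 6 -> bits=00001010000
Op 2: insert cow -> sets bits 2 10 -> bits=00101010001
Op 3: query jay -> checks bit8=0, bit9=0 (has a 0) -> no
Op 4: query bat -> checks bit1=0, bit5=0 (has a 0) -> no
Op 5: insert yak -> sets bits 1 5 -> bits=01101110001
Op 6: insert bee -> sets bits 7 8 -> bits=01101111101
Op 7: insert bat -> sets bits 1 5 -> bits=01101111101
Op 8: insert dog -> sets bits 1 2 -> bits=01101111101
Query results in order: no no

Answer: no no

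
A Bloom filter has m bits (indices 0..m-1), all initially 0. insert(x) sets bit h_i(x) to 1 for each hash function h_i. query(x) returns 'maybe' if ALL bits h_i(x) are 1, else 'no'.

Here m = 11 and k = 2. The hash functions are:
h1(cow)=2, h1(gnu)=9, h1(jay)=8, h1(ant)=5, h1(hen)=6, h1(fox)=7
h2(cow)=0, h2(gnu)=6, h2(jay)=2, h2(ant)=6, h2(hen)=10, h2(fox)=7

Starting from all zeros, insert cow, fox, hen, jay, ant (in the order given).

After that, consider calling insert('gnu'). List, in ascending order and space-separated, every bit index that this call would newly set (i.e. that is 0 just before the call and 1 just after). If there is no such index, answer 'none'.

Answer: 9

Derivation:
Start: bits=00000000000
After insert 'cow': sets bits 0 2 -> bits=10100000000
After insert 'fox': sets bits 7 -> bits=10100001000
After insert 'hen': sets bits 6 10 -> bits=10100011001
After insert 'jay': sets bits 2 8 -> bits=10100011101
After insert 'ant': sets bits 5 6 -> bits=10100111101
insert 'gnu' would touch bits 6 9; currently bit6=1, bit9=0
Bits that are 0 among those (would change 0->1): 9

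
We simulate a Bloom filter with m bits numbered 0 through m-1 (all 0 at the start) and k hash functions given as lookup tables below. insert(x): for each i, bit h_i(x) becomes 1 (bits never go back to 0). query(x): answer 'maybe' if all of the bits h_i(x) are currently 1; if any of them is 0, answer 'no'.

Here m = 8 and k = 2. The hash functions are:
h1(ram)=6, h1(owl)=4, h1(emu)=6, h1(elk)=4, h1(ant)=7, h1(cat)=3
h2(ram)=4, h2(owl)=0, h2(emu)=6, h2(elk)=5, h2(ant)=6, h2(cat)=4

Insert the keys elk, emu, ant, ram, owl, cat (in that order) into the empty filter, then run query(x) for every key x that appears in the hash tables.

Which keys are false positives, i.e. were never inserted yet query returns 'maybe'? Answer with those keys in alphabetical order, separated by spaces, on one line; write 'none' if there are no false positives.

Start: bits=00000000
After insert 'elk': sets bits 4 5 -> bits=00001100
After insert 'emu': sets bits 6 -> bits=00001110
After insert 'ant': sets bits 6 7 -> bits=00001111
After insert 'ram': sets bits 4 6 -> bits=00001111
After insert 'owl': sets bits 0 4 -> bits=10001111
After insert 'cat': sets bits 3 4 -> bits=10011111
Not inserted: (none) — query each against bits=10011111:
False positives (alphabetical): none

Answer: none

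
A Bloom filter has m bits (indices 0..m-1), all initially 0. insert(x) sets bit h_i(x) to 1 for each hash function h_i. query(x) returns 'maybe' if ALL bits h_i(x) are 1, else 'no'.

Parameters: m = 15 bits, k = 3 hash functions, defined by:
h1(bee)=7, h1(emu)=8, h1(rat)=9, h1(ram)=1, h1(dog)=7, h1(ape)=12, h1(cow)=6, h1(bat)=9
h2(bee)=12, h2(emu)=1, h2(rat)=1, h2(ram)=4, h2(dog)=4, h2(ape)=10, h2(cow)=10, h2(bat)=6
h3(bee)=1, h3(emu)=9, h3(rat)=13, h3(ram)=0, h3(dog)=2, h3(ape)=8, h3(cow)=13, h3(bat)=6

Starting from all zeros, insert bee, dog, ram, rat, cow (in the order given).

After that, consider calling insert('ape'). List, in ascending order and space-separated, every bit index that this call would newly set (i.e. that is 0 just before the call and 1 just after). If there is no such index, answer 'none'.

Answer: 8

Derivation:
Start: bits=000000000000000
After insert 'bee': sets bits 1 7 12 -> bits=010000010000100
After insert 'dog': sets bits 2 4 7 -> bits=011010010000100
After insert 'ram': sets bits 0 1 4 -> bits=111010010000100
After insert 'rat': sets bits 1 9 13 -> bits=111010010100110
After insert 'cow': sets bits 6 10 13 -> bits=111010110110110
insert 'ape' would touch bits 8 10 12; currently bit8=0, bit10=1, bit12=1
Bits that are 0 among those (would change 0->1): 8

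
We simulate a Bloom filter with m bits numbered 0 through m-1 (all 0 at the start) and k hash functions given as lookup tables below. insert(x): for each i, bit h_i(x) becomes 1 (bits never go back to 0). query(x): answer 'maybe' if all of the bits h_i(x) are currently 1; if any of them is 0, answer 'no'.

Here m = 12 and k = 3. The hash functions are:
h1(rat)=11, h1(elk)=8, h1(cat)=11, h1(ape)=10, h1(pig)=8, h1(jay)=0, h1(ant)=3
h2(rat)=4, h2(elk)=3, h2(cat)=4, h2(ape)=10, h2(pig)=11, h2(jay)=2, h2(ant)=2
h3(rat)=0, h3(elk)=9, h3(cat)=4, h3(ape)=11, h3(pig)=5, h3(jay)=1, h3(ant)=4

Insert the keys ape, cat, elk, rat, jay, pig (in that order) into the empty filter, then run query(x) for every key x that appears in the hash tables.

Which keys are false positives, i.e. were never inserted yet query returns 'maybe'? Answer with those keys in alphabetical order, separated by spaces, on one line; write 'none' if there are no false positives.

Answer: ant

Derivation:
Start: bits=000000000000
After insert 'ape': sets bits 10 11 -> bits=000000000011
After insert 'cat': sets bits 4 11 -> bits=000010000011
After insert 'elk': sets bits 3 8 9 -> bits=000110001111
After insert 'rat': sets bits 0 4 11 -> bits=100110001111
After insert 'jay': sets bits 0 1 2 -> bits=111110001111
After insert 'pig': sets bits 5 8 11 -> bits=111111001111
Not inserted: ant — query each against bits=111111001111:
query ant: checks bit2=1, bit3=1, bit4=1 (all 1) -> maybe => FALSE POSITIVE
False positives (alphabetical): ant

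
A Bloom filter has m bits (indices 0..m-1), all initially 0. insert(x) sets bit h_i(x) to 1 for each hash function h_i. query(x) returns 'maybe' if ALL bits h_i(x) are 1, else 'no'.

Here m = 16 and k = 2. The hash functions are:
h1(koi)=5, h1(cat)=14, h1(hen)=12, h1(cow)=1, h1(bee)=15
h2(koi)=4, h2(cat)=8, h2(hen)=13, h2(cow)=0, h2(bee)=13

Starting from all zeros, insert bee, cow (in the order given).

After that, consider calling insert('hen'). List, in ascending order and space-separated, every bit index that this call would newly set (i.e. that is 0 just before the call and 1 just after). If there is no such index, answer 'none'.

Start: bits=0000000000000000
After insert 'bee': sets bits 13 15 -> bits=0000000000000101
After insert 'cow': sets bits 0 1 -> bits=1100000000000101
insert 'hen' would touch bits 12 13; currently bit12=0, bit13=1
Bits that are 0 among those (would change 0->1): 12

Answer: 12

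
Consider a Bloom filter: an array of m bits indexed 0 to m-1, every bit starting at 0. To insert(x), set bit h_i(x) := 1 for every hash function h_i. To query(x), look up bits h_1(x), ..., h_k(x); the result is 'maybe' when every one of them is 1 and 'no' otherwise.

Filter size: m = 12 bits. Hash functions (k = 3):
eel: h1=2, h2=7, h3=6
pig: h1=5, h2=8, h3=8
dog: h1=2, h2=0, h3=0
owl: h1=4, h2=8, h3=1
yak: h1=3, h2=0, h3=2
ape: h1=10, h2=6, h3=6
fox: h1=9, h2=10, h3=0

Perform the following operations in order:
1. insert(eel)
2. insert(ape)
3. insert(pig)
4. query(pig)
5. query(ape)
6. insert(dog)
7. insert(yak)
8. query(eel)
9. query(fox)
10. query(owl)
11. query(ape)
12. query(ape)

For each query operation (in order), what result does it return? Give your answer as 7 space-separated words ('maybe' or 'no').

Start: bits=000000000000
Op 1: insert eel -> sets bits 2 6 7 -> bits=001000110000
Op 2: insert ape -> sets bits 6 10 -> bits=001000110010
Op 3: insert pig -> sets bits 5 8 -> bits=001001111010
Op 4: query pig -> checks bit5=1, bit8=1 (all 1) -> maybe
Op 5: query ape -> checks bit6=1, bit10=1 (all 1) -> maybe
Op 6: insert dog -> sets bits 0 2 -> bits=101001111010
Op 7: insert yak -> sets bits 0 2 3 -> bits=101101111010
Op 8: query eel -> checks bit2=1, bit6=1, bit7=1 (all 1) -> maybe
Op 9: query fox -> checks bit0=1, bit9=0, bit10=1 (has a 0) -> no
Op 10: query owl -> checks bit1=0, bit4=0, bit8=1 (has a 0) -> no
Op 11: query ape -> checks bit6=1, bit10=1 (all 1) -> maybe
Op 12: query ape -> checks bit6=1, bit10=1 (all 1) -> maybe
Query results in order: maybe maybe maybe no no maybe maybe

Answer: maybe maybe maybe no no maybe maybe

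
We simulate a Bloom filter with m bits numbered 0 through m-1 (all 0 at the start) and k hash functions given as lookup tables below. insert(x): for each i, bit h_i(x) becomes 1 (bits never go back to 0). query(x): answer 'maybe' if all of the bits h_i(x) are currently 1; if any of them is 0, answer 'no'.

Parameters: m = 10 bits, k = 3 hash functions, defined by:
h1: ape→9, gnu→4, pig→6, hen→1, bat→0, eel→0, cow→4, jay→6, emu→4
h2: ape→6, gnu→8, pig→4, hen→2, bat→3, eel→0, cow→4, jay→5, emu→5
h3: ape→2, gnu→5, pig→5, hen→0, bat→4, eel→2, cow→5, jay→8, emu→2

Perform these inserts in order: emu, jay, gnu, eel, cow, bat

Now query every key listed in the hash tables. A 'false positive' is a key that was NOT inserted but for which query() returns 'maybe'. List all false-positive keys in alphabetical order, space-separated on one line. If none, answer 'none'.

Answer: pig

Derivation:
Start: bits=0000000000
After insert 'emu': sets bits 2 4 5 -> bits=0010110000
After insert 'jay': sets bits 5 6 8 -> bits=0010111010
After insert 'gnu': sets bits 4 5 8 -> bits=0010111010
After insert 'eel': sets bits 0 2 -> bits=1010111010
After insert 'cow': sets bits 4 5 -> bits=1010111010
After insert 'bat': sets bits 0 3 4 -> bits=1011111010
Not inserted: ape hen pig — query each against bits=1011111010:
query ape: checks bit2=1, bit6=1, bit9=0 (has a 0) -> no => not a false positive
query hen: checks bit0=1, bit1=0, bit2=1 (has a 0) -> no => not a false positive
query pig: checks bit4=1, bit5=1, bit6=1 (all 1) -> maybe => FALSE POSITIVE
False positives (alphabetical): pig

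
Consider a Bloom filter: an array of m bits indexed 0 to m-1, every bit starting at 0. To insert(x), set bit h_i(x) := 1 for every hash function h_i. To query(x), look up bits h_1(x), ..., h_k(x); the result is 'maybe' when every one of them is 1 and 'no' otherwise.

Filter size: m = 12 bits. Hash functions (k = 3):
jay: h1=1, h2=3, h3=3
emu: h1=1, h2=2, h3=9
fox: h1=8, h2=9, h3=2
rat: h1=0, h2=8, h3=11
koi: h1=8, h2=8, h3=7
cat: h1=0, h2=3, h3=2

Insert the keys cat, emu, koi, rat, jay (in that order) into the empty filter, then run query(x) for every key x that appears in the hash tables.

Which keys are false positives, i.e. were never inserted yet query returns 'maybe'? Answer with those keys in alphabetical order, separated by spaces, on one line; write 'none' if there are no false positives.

Answer: fox

Derivation:
Start: bits=000000000000
After insert 'cat': sets bits 0 2 3 -> bits=101100000000
After insert 'emu': sets bits 1 2 9 -> bits=111100000100
After insert 'koi': sets bits 7 8 -> bits=111100011100
After insert 'rat': sets bits 0 8 11 -> bits=111100011101
After insert 'jay': sets bits 1 3 -> bits=111100011101
Not inserted: fox — query each against bits=111100011101:
query fox: checks bit2=1, bit8=1, bit9=1 (all 1) -> maybe => FALSE POSITIVE
False positives (alphabetical): fox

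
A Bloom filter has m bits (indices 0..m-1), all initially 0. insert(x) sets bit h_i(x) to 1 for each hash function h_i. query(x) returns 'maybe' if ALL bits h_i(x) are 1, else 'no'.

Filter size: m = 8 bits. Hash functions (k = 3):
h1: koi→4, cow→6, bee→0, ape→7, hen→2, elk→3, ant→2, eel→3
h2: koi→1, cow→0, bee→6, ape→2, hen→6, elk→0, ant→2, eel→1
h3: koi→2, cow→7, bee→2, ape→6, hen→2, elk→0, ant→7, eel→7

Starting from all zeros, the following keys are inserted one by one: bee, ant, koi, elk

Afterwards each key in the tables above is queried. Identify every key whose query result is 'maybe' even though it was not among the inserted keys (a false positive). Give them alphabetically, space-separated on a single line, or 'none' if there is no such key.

Start: bits=00000000
After insert 'bee': sets bits 0 2 6 -> bits=10100010
After insert 'ant': sets bits 2 7 -> bits=10100011
After insert 'koi': sets bits 1 2 4 -> bits=11101011
After insert 'elk': sets bits 0 3 -> bits=11111011
Not inserted: ape cow eel hen — query each against bits=11111011:
query ape: checks bit2=1, bit6=1, bit7=1 (all 1) -> maybe => FALSE POSITIVE
query cow: checks bit0=1, bit6=1, bit7=1 (all 1) -> maybe => FALSE POSITIVE
query eel: checks bit1=1, bit3=1, bit7=1 (all 1) -> maybe => FALSE POSITIVE
query hen: checks bit2=1, bit6=1 (all 1) -> maybe => FALSE POSITIVE
False positives (alphabetical): ape cow eel hen

Answer: ape cow eel hen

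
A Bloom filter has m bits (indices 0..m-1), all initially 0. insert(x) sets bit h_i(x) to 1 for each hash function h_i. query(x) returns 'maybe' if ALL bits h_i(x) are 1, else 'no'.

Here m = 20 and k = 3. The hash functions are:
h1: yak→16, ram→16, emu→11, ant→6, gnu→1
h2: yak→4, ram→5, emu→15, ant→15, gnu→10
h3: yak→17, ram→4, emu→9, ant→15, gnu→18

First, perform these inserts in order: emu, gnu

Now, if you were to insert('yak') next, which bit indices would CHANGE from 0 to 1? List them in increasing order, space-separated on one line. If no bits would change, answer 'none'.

Answer: 4 16 17

Derivation:
Start: bits=00000000000000000000
After insert 'emu': sets bits 9 11 15 -> bits=00000000010100010000
After insert 'gnu': sets bits 1 10 18 -> bits=01000000011100010010
insert 'yak' would touch bits 4 16 17; currently bit4=0, bit16=0, bit17=0
Bits that are 0 among those (would change 0->1): 4 16 17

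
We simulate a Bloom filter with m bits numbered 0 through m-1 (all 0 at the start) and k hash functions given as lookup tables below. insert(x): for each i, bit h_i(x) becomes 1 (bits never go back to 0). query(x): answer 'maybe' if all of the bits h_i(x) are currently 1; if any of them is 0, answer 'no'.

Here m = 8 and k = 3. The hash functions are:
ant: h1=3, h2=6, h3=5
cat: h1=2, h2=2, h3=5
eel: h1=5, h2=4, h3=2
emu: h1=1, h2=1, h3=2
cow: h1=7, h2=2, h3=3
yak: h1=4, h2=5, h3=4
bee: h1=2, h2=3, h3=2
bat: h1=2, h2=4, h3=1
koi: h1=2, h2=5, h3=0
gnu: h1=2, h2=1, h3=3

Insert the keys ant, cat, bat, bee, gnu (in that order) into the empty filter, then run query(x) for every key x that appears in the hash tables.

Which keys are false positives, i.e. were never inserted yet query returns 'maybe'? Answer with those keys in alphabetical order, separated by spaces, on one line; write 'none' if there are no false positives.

Answer: eel emu yak

Derivation:
Start: bits=00000000
After insert 'ant': sets bits 3 5 6 -> bits=00010110
After insert 'cat': sets bits 2 5 -> bits=00110110
After insert 'bat': sets bits 1 2 4 -> bits=01111110
After insert 'bee': sets bits 2 3 -> bits=01111110
After insert 'gnu': sets bits 1 2 3 -> bits=01111110
Not inserted: cow eel emu koi yak — query each against bits=01111110:
query cow: checks bit2=1, bit3=1, bit7=0 (has a 0) -> no => not a false positive
query eel: checks bit2=1, bit4=1, bit5=1 (all 1) -> maybe => FALSE POSITIVE
query emu: checks bit1=1, bit2=1 (all 1) -> maybe => FALSE POSITIVE
query koi: checks bit0=0, bit2=1, bit5=1 (has a 0) -> no => not a false positive
query yak: checks bit4=1, bit5=1 (all 1) -> maybe => FALSE POSITIVE
False positives (alphabetical): eel emu yak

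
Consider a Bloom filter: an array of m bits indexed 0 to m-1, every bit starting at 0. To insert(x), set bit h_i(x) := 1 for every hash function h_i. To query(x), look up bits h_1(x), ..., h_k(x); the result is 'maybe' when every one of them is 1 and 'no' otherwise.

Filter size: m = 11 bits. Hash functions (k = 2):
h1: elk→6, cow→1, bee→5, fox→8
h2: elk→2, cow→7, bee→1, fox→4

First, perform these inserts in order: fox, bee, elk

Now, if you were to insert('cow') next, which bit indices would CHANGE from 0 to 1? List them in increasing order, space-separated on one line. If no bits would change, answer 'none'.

Start: bits=00000000000
After insert 'fox': sets bits 4 8 -> bits=00001000100
After insert 'bee': sets bits 1 5 -> bits=01001100100
After insert 'elk': sets bits 2 6 -> bits=01101110100
insert 'cow' would touch bits 1 7; currently bit1=1, bit7=0
Bits that are 0 among those (would change 0->1): 7

Answer: 7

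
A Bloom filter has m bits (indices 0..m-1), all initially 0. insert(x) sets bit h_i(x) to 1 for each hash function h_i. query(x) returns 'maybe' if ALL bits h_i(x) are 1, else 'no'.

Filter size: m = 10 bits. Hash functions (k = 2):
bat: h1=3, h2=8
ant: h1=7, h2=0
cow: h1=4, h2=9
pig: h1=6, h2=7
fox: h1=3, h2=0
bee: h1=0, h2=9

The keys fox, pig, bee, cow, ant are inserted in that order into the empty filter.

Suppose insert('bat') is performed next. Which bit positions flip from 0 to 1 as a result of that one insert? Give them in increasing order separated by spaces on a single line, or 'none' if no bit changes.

Answer: 8

Derivation:
Start: bits=0000000000
After insert 'fox': sets bits 0 3 -> bits=1001000000
After insert 'pig': sets bits 6 7 -> bits=1001001100
After insert 'bee': sets bits 0 9 -> bits=1001001101
After insert 'cow': sets bits 4 9 -> bits=1001101101
After insert 'ant': sets bits 0 7 -> bits=1001101101
insert 'bat' would touch bits 3 8; currently bit3=1, bit8=0
Bits that are 0 among those (would change 0->1): 8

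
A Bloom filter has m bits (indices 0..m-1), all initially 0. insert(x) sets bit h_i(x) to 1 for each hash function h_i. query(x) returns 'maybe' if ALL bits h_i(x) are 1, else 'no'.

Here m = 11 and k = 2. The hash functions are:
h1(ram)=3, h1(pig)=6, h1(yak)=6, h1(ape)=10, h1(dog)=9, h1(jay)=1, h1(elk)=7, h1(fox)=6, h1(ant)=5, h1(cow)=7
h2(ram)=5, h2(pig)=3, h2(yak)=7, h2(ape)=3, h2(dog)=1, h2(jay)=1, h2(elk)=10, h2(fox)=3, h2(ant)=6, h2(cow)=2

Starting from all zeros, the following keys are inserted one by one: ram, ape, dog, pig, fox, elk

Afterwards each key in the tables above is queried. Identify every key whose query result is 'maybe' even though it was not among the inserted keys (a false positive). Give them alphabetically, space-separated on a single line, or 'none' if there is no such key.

Start: bits=00000000000
After insert 'ram': sets bits 3 5 -> bits=00010100000
After insert 'ape': sets bits 3 10 -> bits=00010100001
After insert 'dog': sets bits 1 9 -> bits=01010100011
After insert 'pig': sets bits 3 6 -> bits=01010110011
After insert 'fox': sets bits 3 6 -> bits=01010110011
After insert 'elk': sets bits 7 10 -> bits=01010111011
Not inserted: ant cow jay yak — query each against bits=01010111011:
query ant: checks bit5=1, bit6=1 (all 1) -> maybe => FALSE POSITIVE
query cow: checks bit2=0, bit7=1 (has a 0) -> no => not a false positive
query jay: checks bit1=1 (all 1) -> maybe => FALSE POSITIVE
query yak: checks bit6=1, bit7=1 (all 1) -> maybe => FALSE POSITIVE
False positives (alphabetical): ant jay yak

Answer: ant jay yak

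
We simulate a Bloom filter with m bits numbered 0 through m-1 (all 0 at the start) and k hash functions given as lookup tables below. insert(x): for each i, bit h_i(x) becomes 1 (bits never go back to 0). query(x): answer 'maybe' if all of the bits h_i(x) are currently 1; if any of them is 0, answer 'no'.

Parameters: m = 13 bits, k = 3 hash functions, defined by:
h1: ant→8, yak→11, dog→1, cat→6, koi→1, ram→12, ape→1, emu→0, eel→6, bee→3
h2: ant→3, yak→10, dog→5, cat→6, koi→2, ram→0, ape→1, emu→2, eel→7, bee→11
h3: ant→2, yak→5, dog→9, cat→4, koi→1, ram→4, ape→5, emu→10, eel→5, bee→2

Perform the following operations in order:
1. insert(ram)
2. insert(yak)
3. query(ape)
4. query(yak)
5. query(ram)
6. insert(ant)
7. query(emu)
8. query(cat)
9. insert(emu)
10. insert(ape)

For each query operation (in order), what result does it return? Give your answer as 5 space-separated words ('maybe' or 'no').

Start: bits=0000000000000
Op 1: insert ram -> sets bits 0 4 12 -> bits=1000100000001
Op 2: insert yak -> sets bits 5 10 11 -> bits=1000110000111
Op 3: query ape -> checks bit1=0, bit5=1 (has a 0) -> no
Op 4: query yak -> checks bit5=1, bit10=1, bit11=1 (all 1) -> maybe
Op 5: query ram -> checks bit0=1, bit4=1, bit12=1 (all 1) -> maybe
Op 6: insert ant -> sets bits 2 3 8 -> bits=1011110010111
Op 7: query emu -> checks bit0=1, bit2=1, bit10=1 (all 1) -> maybe
Op 8: query cat -> checks bit4=1, bit6=0 (has a 0) -> no
Op 9: insert emu -> sets bits 0 2 10 -> bits=1011110010111
Op 10: insert ape -> sets bits 1 5 -> bits=1111110010111
Query results in order: no maybe maybe maybe no

Answer: no maybe maybe maybe no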